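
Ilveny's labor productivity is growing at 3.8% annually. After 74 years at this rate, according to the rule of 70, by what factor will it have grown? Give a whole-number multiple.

≈ 16 times

Doubling time ≈ 70/3.8 = 18.42 years.
74/18.42 ≈ 4 doublings, so about 2^4 = 16×.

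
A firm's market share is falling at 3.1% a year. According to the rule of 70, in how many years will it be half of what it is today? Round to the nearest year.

Halving time ≈ 70 / 3.1 = 22.58 → 23 years.

about 23 years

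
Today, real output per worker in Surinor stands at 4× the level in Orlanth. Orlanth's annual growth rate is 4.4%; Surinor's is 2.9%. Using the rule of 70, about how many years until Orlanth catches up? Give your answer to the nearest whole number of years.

What matters is the difference: 1.5 pp.
Rule of 70 on the gap: the ratio halves every 70/1.5 ≈ 46.67 years.
A 4× gap closes after 2 halvings: 2 × 46.67 ≈ 93 years.

around 93 years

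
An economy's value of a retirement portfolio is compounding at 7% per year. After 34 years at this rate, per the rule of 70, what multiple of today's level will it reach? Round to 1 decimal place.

10.6 times

Doubling time ≈ 70/7 = 10.00 years.
34 years / 10.00 ≈ 3.40 doublings → factor 2^3.40 ≈ 10.6.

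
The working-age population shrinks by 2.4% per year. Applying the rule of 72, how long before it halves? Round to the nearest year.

Falling at 2.4%, it halves about every 72/2.4 = 30.00 years.

approximately 30 years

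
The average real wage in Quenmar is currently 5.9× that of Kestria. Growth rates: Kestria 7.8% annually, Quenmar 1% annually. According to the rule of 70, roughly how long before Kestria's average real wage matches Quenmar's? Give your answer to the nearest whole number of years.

26 years

The growth-rate gap is 7.8% − 1% = 6.8 percentage points.
So the ratio between them halves every 70/6.8 ≈ 10.29 years.
A 5.9× gap takes log₂(5.9) ≈ 2.56 halvings to close: 2.56 × 10.29 ≈ 26 years.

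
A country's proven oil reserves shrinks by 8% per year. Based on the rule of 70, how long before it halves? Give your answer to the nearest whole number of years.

about 9 years

Halving time ≈ 70 / 8 = 8.75 → 9 years.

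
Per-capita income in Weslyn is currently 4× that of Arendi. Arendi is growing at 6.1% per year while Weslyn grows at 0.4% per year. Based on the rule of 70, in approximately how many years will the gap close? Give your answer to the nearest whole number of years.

What matters is the difference: 5.7 pp.
Rule of 70 on the gap: the ratio halves every 70/5.7 ≈ 12.28 years.
A 4× gap closes after 2 halvings: 2 × 12.28 ≈ 25 years.

roughly 25 years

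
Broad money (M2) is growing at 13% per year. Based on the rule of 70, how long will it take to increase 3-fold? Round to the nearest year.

Doubling time ≈ 70/13 = 5.38 years.
3× is log₂ 3 ≈ 1.58 doublings, so ≈ 1.58 × 5.38 = 9 years.

≈ 9 years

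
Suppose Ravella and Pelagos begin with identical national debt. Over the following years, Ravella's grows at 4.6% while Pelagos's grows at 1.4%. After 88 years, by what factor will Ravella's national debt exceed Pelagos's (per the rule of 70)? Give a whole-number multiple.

Ravella pulls ahead at 3.2 pp per year, so the ratio doubles every 70/3.2 ≈ 21.88 years.
In 88 years that's 4.02 doublings: 2^4.02 ≈ 16.

≈ 16 times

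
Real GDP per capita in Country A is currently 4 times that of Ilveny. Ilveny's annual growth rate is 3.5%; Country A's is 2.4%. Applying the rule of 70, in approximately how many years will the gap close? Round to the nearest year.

Ilveny gains on Country A at 3.5% − 2.4% = 1.1 points a year.
At that relative rate the gap halves every 70/1.1 ≈ 63.64 years.
A 4 times gap closes after 2 halvings: 2 × 63.64 ≈ 127 years.

≈ 127 years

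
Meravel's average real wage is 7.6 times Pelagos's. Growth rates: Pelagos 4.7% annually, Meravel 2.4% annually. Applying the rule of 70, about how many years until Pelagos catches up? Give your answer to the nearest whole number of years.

Pelagos gains on Meravel at 4.7% − 2.4% = 2.3 points a year.
At that relative rate the gap halves every 70/2.3 ≈ 30.43 years.
A 7.6 times gap takes log₂(7.6) ≈ 2.93 halvings to close: 2.93 × 30.43 ≈ 89 years.

approximately 89 years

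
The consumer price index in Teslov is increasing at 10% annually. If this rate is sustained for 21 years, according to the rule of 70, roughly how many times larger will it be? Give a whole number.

≈ 8 times

At 10% one doubling takes ≈ 7.00 years; 21 years is 3 of them, so ×8.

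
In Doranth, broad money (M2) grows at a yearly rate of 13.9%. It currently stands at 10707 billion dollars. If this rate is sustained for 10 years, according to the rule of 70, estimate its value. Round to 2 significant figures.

Doubling time ≈ 70/13.9 = 5.04 years.
10 years is 10/5.04 ≈ 1.98 doublings, a factor of 2^1.98 ≈ 3.94.
10707 × 3.94 ≈ 42000 billion dollars.

about 42000 billion dollars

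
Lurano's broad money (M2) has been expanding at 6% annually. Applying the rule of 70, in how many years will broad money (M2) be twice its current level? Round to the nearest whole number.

Doubling time ≈ 70 / 6 = 11.67 years.

≈ 12 years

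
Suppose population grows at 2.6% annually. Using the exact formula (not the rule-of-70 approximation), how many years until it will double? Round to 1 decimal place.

27.0 years

t = ln(2) / ln(1 + 0.026) = 0.6931 / 0.025668 ≈ 27.00.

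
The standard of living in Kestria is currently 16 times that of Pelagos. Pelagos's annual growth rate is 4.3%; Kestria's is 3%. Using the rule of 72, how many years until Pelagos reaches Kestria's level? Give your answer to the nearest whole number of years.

222 years

Pelagos gains on Kestria at 4.3% − 3% = 1.3 points a year.
At that relative rate the gap halves every 72/1.3 ≈ 55.38 years.
A 16 times gap closes after 4 halvings: 4 × 55.38 ≈ 222 years.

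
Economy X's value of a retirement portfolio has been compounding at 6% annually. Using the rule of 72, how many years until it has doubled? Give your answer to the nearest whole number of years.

12 years

Doubling time ≈ 72 / 6 = 12.00 years.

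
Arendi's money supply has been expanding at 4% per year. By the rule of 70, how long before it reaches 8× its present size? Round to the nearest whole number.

One doubling takes 70/4 = 17.50 years.
8 = 2^3, so 3 doublings → 53 years.

53 years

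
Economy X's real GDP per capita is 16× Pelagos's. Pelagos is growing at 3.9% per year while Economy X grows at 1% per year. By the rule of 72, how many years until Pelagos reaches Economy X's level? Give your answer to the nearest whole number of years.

around 99 years

What matters is the difference: 2.9 pp.
Rule of 72 on the gap: the ratio halves every 72/2.9 ≈ 24.83 years.
A 16× gap closes after 4 halvings: 4 × 24.83 ≈ 99 years.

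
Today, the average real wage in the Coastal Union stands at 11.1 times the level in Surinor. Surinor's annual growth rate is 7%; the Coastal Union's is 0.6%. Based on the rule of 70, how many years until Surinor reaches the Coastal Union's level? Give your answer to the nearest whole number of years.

approximately 38 years

What matters is the difference: 6.4 pp.
Rule of 70 on the gap: the ratio halves every 70/6.4 ≈ 10.94 years.
An 11.1 times gap takes log₂(11.1) ≈ 3.47 halvings to close: 3.47 × 10.94 ≈ 38 years.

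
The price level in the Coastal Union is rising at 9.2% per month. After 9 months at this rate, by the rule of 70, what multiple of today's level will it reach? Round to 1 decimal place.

≈ 2.3 times

Doubles every ≈ 7.61 months (70/9.2).
9 months is 1.18 doublings; 2^1.18 ≈ 2.3×.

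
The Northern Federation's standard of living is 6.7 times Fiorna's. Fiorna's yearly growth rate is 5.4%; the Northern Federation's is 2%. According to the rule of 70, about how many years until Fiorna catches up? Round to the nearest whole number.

approximately 56 years

What matters is the difference: 3.4 pp.
Rule of 70 on the gap: the ratio halves every 70/3.4 ≈ 20.59 years.
A 6.7 times gap takes log₂(6.7) ≈ 2.74 halvings to close: 2.74 × 20.59 ≈ 56 years.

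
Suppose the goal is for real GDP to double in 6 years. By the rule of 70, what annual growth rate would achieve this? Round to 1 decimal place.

about 11.7%

70 / 6 ≈ 11.67, so about 11.7% annually.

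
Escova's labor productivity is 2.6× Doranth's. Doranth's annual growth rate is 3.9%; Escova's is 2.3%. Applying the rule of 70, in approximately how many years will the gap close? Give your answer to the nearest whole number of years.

roughly 60 years

Doranth gains on Escova at 3.9% − 2.3% = 1.6 points a year.
At that relative rate the gap halves every 70/1.6 ≈ 43.75 years.
A 2.6× gap takes log₂(2.6) ≈ 1.38 halvings to close: 1.38 × 43.75 ≈ 60 years.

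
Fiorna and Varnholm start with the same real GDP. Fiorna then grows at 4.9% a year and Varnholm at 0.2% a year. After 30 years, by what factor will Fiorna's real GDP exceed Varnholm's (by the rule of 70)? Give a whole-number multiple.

Only the 4.7-point difference matters.
70/4.7 ≈ 14.89 years per doubling of the ratio; 30 years gives 2.01 doublings, so ≈ 4×.

4 times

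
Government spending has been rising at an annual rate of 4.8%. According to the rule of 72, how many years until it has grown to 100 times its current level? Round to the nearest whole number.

≈ 100 years

At 4.8% it doubles every 72/4.8 ≈ 15.00 years.
Reaching 100× takes log₂(100) ≈ 6.64 doublings.
6.64 × 15.00 ≈ 100 years.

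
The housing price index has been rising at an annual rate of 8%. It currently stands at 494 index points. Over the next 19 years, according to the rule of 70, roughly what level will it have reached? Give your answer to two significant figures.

≈ 2200 index points

Doubling time ≈ 70/8 = 8.75 years.
19 years is 19/8.75 ≈ 2.17 doublings, a factor of 2^2.17 ≈ 4.50.
494 × 4.50 ≈ 2200 index points.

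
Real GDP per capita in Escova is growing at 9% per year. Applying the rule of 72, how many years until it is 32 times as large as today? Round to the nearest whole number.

At 9% it doubles every 72/9 ≈ 8.00 years.
32 = 2^5, so 5 doublings → 40 years.

approximately 40 years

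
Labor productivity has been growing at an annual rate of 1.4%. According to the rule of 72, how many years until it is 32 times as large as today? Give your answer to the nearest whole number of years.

roughly 257 years

Doubling time ≈ 72/1.4 = 51.43 years.
32× is 5 doublings, so 5 × 51.43 ≈ 257 years.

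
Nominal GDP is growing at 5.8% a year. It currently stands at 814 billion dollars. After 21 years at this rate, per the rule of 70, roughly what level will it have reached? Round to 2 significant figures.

2700 billion dollars

It doubles every 70/5.8 ≈ 12.07 years, so 21 years is 1.74 doublings.
2^1.74 ≈ 3.34; 814 × 3.34 ≈ 2700 billion dollars.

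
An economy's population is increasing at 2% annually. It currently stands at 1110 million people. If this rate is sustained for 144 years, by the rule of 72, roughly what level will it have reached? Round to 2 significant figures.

It doubles every 72/2 ≈ 36.00 years, so 144 years is 4.00 doublings.
2^4.00 ≈ 16.00; 1110 × 16.00 ≈ 18000 million people.

about 18000 million people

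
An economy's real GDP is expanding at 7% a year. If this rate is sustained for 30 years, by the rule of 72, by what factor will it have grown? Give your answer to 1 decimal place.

roughly 7.6 times

Doubles every ≈ 10.29 years (72/7).
30 years is 2.92 doublings; 2^2.92 ≈ 7.6×.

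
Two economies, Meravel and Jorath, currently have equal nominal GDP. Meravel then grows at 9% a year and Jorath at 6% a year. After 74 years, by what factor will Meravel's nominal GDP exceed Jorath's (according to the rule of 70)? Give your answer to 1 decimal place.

roughly 9.0 times

Meravel pulls ahead at 3 pp per year, so the ratio doubles every 70/3 ≈ 23.33 years.
In 74 years that's 3.17 doublings: 2^3.17 ≈ 9.0.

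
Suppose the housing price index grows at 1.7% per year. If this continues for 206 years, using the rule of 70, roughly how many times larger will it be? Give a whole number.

Doubling time ≈ 70/1.7 = 41.18 years.
206/41.18 ≈ 5 doublings, so about 2^5 = 32×.

around 32 times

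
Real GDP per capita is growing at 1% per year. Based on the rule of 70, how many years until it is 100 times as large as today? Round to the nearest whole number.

One doubling takes 70/1 = 70.00 years.
100× is log₂ 100 ≈ 6.64 doublings, so ≈ 6.64 × 70.00 = 465 years.

≈ 465 years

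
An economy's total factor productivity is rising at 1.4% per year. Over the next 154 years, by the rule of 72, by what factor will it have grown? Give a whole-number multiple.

around 8 times

Doubling time ≈ 72/1.4 = 51.43 years.
154/51.43 ≈ 3 doublings, so about 2^3 = 8×.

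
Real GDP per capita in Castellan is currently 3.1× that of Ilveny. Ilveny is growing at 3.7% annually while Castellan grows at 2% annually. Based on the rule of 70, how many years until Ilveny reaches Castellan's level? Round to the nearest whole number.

Ilveny gains on Castellan at 3.7% − 2% = 1.7 points a year.
At that relative rate the gap halves every 70/1.7 ≈ 41.18 years.
A 3.1× gap takes log₂(3.1) ≈ 1.63 halvings to close: 1.63 × 41.18 ≈ 67 years.

roughly 67 years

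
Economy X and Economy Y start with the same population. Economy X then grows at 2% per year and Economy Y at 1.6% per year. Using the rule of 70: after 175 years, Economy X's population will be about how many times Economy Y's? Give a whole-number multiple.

Economy X pulls ahead at 0.4 pp per year, so the ratio doubles every 70/0.4 ≈ 175.00 years.
In 175 years that's 1.00 doublings: 2^1.00 ≈ 2.

roughly 2 times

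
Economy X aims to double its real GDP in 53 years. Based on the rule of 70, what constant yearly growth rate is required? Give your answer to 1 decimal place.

70 / 53 ≈ 1.32, so about 1.3% per year.

approximately 1.3%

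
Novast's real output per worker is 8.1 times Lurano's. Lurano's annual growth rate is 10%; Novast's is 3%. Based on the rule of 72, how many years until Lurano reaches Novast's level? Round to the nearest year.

roughly 31 years

Lurano gains on Novast at 10% − 3% = 7 points a year.
At that relative rate the gap halves every 72/7 ≈ 10.29 years.
An 8.1 times gap takes log₂(8.1) ≈ 3.02 halvings to close: 3.02 × 10.29 ≈ 31 years.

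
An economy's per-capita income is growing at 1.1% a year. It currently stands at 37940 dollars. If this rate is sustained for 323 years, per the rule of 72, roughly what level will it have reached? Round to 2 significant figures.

It doubles every 72/1.1 ≈ 65.45 years, so 323 years is 4.94 doublings.
2^4.94 ≈ 30.70; 37940 × 30.70 ≈ 1200000 dollars.

approximately 1200000 dollars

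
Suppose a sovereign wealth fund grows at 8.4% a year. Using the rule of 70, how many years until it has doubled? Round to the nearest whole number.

approximately 8 years

Doubling time ≈ 70 / 8.4 = 8.33 years.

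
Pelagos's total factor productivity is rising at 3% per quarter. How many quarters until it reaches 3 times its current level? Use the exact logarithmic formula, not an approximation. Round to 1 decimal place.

37.2 quarters

t = ln(3) / ln(1 + 0.03) = 1.0986 / 0.029559 ≈ 37.17.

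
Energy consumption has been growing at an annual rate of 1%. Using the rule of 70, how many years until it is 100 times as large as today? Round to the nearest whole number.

around 465 years

At 1% it doubles every 70/1 ≈ 70.00 years.
100× is log₂ 100 ≈ 6.64 doublings, so ≈ 6.64 × 70.00 = 465 years.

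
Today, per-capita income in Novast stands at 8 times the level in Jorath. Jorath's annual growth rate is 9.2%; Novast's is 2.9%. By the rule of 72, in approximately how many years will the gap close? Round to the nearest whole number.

What matters is the difference: 6.3 pp.
Rule of 72 on the gap: the ratio halves every 72/6.3 ≈ 11.43 years.
An 8 times gap closes after 3 halvings: 3 × 11.43 ≈ 34 years.

34 years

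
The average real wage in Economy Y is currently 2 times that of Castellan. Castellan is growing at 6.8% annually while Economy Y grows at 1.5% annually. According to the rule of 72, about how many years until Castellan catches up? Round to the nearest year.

about 14 years

What matters is the difference: 5.3 pp.
Rule of 72 on the gap: the ratio halves every 72/5.3 ≈ 13.58 years.
A 2 times gap closes after 1 halving: 1 × 13.58 ≈ 14 years.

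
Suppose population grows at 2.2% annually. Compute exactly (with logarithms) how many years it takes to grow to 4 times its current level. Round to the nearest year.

64 years

t = ln(4) / ln(1 + 0.022) = 1.3863 / 0.021761 ≈ 63.71.
≈ 64 years.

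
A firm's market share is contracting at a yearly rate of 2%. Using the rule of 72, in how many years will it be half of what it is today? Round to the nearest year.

Falling at 2%, it halves about every 72/2 = 36.00 years.

36 years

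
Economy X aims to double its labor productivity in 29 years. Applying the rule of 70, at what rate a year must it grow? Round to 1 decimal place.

70 / 29 ≈ 2.41, so about 2.4% a year.

2.4% a year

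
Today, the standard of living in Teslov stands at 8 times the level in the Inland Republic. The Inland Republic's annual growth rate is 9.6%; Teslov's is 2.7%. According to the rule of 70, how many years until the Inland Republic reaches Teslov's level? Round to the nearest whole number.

≈ 30 years

The growth-rate gap is 9.6% − 2.7% = 6.9 percentage points.
So the ratio between them halves every 70/6.9 ≈ 10.14 years.
An 8 times gap closes after 3 halvings: 3 × 10.14 ≈ 30 years.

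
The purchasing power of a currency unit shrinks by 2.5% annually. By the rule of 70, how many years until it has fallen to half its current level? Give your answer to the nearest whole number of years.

28 years

Halving time ≈ 70 / 2.5 = 28.00 → 28 years.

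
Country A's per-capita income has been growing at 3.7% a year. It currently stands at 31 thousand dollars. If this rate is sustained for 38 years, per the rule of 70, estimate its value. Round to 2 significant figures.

It doubles every 70/3.7 ≈ 18.92 years, so 38 years is 2.01 doublings.
2^2.01 ≈ 4.03; 31 × 4.03 ≈ 120 thousand dollars.

≈ 120 thousand dollars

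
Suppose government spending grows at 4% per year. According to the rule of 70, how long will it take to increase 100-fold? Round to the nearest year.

One doubling takes 70/4 = 17.50 years.
100× is log₂ 100 ≈ 6.64 doublings, so ≈ 6.64 × 17.50 = 116 years.

116 years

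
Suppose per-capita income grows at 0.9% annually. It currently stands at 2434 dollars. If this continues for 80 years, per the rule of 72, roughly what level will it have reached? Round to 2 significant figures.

Doubling time ≈ 72/0.9 = 80.00 years.
80 years is 80/80.00 ≈ 1.00 doublings, a factor of 2^1.00 ≈ 2.00.
2434 × 2.00 ≈ 4900 dollars.

approximately 4900 dollars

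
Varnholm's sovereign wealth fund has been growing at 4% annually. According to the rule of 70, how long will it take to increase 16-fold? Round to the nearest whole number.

One doubling takes 70/4 = 17.50 years.
16× is 4 doublings, so 4 × 17.50 ≈ 70 years.

about 70 years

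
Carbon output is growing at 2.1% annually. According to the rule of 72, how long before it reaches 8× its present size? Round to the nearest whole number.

One doubling takes 72/2.1 = 34.29 years.
Getting to 8× needs 3 doublings: 3 × 34.29 ≈ 103 years.

≈ 103 years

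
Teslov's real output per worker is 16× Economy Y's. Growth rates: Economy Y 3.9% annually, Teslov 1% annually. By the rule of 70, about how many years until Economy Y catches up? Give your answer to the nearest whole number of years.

The growth-rate gap is 3.9% − 1% = 2.9 percentage points.
So the ratio between them halves every 70/2.9 ≈ 24.14 years.
A 16× gap closes after 4 halvings: 4 × 24.14 ≈ 97 years.

97 years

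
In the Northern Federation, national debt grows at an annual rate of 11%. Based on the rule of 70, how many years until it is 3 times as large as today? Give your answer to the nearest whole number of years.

One doubling takes 70/11 = 6.36 years.
3× is log₂ 3 ≈ 1.58 doublings, so ≈ 1.58 × 6.36 = 10 years.

10 years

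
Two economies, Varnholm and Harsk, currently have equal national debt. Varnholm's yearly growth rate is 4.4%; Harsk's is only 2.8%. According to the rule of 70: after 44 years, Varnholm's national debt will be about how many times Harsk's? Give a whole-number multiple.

approximately 2 times

Varnholm pulls ahead at 1.6 pp per year, so the ratio doubles every 70/1.6 ≈ 43.75 years.
In 44 years that's 1.01 doublings: 2^1.01 ≈ 2.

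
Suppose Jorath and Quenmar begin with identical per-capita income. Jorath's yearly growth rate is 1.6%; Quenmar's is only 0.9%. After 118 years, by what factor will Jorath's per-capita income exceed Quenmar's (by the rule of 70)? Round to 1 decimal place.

2.3 times

Only the 0.7-point difference matters.
70/0.7 ≈ 100.00 years per doubling of the ratio; 118 years gives 1.18 doublings, so ≈ 2.3×.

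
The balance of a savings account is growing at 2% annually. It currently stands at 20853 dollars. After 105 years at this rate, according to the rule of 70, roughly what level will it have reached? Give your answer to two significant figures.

around 170000 dollars

Doubling time ≈ 70/2 = 35.00 years.
105 years is 105/35.00 ≈ 3.00 doublings, a factor of 2^3.00 ≈ 8.00.
20853 × 8.00 ≈ 170000 dollars.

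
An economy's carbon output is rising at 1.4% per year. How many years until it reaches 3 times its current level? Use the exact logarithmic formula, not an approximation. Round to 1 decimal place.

79.0 years

t = ln(3) / ln(1 + 0.014) = 1.0986 / 0.013903 ≈ 79.02.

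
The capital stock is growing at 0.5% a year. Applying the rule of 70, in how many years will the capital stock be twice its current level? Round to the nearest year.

Doubling time ≈ 70 / 0.5 = 140.00 years.

140 years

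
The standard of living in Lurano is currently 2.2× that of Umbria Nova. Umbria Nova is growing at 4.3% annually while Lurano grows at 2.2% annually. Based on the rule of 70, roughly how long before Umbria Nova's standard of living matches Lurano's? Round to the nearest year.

What matters is the difference: 2.1 pp.
Rule of 70 on the gap: the ratio halves every 70/2.1 ≈ 33.33 years.
A 2.2× gap takes log₂(2.2) ≈ 1.14 halvings to close: 1.14 × 33.33 ≈ 38 years.

approximately 38 years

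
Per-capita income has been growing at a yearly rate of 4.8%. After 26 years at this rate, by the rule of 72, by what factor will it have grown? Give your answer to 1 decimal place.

Doubling time ≈ 72/4.8 = 15.00 years.
26 years / 15.00 ≈ 1.73 doublings → factor 2^1.73 ≈ 3.3.

roughly 3.3 times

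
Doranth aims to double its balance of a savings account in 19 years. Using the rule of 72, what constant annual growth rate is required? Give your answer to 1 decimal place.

around 3.8%

72 / 19 ≈ 3.79, so about 3.8% annually.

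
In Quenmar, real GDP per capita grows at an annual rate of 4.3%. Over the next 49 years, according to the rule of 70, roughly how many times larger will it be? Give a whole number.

≈ 8 times

Doubling time ≈ 70/4.3 = 16.28 years.
49/16.28 ≈ 3 doublings, so about 2^3 = 8×.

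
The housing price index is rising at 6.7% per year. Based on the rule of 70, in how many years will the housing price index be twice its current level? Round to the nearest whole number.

At 6.7%, doubling takes about 70/6.7 = 10.45 years.

around 10 years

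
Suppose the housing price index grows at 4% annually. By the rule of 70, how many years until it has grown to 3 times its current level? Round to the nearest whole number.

28 years

At 4% it doubles every 70/4 ≈ 17.50 years.
Reaching 3× takes log₂(3) ≈ 1.58 doublings.
1.58 × 17.50 ≈ 28 years.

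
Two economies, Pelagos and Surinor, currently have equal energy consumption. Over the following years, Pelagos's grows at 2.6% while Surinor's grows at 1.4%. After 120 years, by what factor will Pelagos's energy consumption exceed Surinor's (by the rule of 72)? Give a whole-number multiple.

≈ 4 times

Only the 1.2-point difference matters.
72/1.2 ≈ 60.00 years per doubling of the ratio; 120 years gives 2.00 doublings, so ≈ 4×.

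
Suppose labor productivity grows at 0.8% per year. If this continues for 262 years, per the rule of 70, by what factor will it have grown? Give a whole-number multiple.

At 0.8% one doubling takes ≈ 87.50 years; 262 years is 3 of them, so ×8.

8 times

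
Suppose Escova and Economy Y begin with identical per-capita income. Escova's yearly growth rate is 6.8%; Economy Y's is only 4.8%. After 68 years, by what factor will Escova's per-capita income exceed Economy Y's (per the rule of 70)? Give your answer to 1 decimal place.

Only the 2-point difference matters.
70/2 ≈ 35.00 years per doubling of the ratio; 68 years gives 1.94 doublings, so ≈ 3.8×.

approximately 3.8 times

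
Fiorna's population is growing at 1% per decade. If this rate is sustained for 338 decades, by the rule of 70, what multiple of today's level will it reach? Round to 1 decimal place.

Doubles every ≈ 70.00 decades (70/1).
338 decades is 4.83 doublings; 2^4.83 ≈ 28.4×.

28.4 times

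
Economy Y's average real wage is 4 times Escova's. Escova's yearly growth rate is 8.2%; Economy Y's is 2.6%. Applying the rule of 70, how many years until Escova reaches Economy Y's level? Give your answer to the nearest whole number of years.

Escova gains on Economy Y at 8.2% − 2.6% = 5.6 points a year.
At that relative rate the gap halves every 70/5.6 ≈ 12.50 years.
A 4 times gap closes after 2 halvings: 2 × 12.50 ≈ 25 years.

≈ 25 years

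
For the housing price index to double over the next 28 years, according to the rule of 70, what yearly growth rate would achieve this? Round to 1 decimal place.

70 / 28 ≈ 2.50, so about 2.5% per year.

about 2.5% per year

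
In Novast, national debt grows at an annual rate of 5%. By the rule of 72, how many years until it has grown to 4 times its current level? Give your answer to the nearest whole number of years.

≈ 29 years

Doubling time ≈ 72/5 = 14.40 years.
Getting to 4× needs 2 doublings: 2 × 14.40 ≈ 29 years.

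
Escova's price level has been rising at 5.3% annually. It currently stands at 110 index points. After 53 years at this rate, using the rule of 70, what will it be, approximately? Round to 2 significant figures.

It doubles every 70/5.3 ≈ 13.21 years, so 53 years is 4.01 doublings.
2^4.01 ≈ 16.11; 110 × 16.11 ≈ 1800 index points.

1800 index points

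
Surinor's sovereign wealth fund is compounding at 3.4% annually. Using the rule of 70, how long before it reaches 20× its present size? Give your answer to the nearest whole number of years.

At 3.4% it doubles every 70/3.4 ≈ 20.59 years.
20× is log₂ 20 ≈ 4.32 doublings, so ≈ 4.32 × 20.59 = 89 years.

89 years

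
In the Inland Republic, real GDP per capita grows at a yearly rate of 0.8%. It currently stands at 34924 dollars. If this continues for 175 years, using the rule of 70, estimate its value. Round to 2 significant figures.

It doubles every 70/0.8 ≈ 87.50 years, so 175 years is 2.00 doublings.
2^2.00 ≈ 4.00; 34924 × 4.00 ≈ 140000 dollars.

≈ 140000 dollars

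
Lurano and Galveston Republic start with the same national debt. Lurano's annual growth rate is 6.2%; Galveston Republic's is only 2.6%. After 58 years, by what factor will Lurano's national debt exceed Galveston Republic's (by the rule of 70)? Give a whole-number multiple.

8 times

Lurano pulls ahead at 3.6 pp per year, so the ratio doubles every 70/3.6 ≈ 19.44 years.
In 58 years that's 2.98 doublings: 2^2.98 ≈ 8.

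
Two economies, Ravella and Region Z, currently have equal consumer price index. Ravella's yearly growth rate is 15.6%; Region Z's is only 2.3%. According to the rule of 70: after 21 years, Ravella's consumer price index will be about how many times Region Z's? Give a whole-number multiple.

around 16 times

Ravella pulls ahead at 13.3 pp per year, so the ratio doubles every 70/13.3 ≈ 5.26 years.
In 21 years that's 3.99 doublings: 2^3.99 ≈ 16.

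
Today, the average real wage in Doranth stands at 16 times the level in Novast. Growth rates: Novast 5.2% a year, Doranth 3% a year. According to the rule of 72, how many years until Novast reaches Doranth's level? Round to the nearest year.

roughly 131 years

Novast gains on Doranth at 5.2% − 3% = 2.2 points a year.
At that relative rate the gap halves every 72/2.2 ≈ 32.73 years.
A 16 times gap closes after 4 halvings: 4 × 32.73 ≈ 131 years.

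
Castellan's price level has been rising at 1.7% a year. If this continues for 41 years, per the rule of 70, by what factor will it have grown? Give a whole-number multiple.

≈ 2 times

70/1.7 ≈ 41.18 years per doubling.
41 years fits 1 doubling: 2^1 = 2.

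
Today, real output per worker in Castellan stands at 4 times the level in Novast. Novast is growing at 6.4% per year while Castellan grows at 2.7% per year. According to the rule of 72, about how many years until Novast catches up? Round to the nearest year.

around 39 years

Novast gains on Castellan at 6.4% − 2.7% = 3.7 points a year.
At that relative rate the gap halves every 72/3.7 ≈ 19.46 years.
A 4 times gap closes after 2 halvings: 2 × 19.46 ≈ 39 years.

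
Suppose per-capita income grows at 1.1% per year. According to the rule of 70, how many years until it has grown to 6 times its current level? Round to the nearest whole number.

At 1.1% it doubles every 70/1.1 ≈ 63.64 years.
6× is log₂ 6 ≈ 2.58 doublings, so ≈ 2.58 × 63.64 = 164 years.

≈ 164 years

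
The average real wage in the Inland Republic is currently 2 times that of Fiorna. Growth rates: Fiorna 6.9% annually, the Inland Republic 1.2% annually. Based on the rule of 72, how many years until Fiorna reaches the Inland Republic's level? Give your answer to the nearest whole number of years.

The growth-rate gap is 6.9% − 1.2% = 5.7 percentage points.
So the ratio between them halves every 72/5.7 ≈ 12.63 years.
A 2 times gap closes after 1 halving: 1 × 12.63 ≈ 13 years.

around 13 years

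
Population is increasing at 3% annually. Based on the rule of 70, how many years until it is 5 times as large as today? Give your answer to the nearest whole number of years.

One doubling takes 70/3 = 23.33 years.
Reaching 5× takes log₂(5) ≈ 2.32 doublings.
2.32 × 23.33 ≈ 54 years.

about 54 years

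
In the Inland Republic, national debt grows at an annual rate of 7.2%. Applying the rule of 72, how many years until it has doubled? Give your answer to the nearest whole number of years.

10 years

At 7.2%, doubling takes about 72/7.2 = 10.00 years.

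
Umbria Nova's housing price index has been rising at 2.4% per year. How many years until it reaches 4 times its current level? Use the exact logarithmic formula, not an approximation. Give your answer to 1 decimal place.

58.5 years

t = ln(4) / ln(1 + 0.024) = 1.3863 / 0.023717 ≈ 58.45.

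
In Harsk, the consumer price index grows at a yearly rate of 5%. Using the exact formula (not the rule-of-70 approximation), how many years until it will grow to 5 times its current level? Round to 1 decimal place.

t = ln(5) / ln(1 + 0.05) = 1.6094 / 0.048790 ≈ 32.99.

33.0 years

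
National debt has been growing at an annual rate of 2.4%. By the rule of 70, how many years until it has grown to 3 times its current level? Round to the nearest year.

about 46 years

Doubling time ≈ 70/2.4 = 29.17 years.
3× is log₂ 3 ≈ 1.58 doublings, so ≈ 1.58 × 29.17 = 46 years.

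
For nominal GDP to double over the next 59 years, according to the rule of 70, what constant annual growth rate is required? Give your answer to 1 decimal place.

≈ 1.2%

70 / 59 ≈ 1.19, so about 1.2% a year.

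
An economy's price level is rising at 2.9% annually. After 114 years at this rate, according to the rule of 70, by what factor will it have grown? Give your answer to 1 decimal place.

roughly 26.4 times

Doubling time ≈ 70/2.9 = 24.14 years.
114 years / 24.14 ≈ 4.72 doublings → factor 2^4.72 ≈ 26.4.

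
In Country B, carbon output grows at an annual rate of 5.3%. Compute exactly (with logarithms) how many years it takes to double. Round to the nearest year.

t = ln(2) / ln(1 + 0.053) = 0.6931 / 0.051643 ≈ 13.42.
≈ 13 years.

13 years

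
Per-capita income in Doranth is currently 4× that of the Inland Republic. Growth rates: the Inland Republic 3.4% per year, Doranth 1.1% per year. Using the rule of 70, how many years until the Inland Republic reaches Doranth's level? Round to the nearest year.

roughly 61 years

The growth-rate gap is 3.4% − 1.1% = 2.3 percentage points.
So the ratio between them halves every 70/2.3 ≈ 30.43 years.
A 4× gap closes after 2 halvings: 2 × 30.43 ≈ 61 years.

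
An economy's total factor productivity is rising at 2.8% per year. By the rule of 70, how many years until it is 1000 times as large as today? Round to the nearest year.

Doubling time ≈ 70/2.8 = 25.00 years.
1000× is log₂ 1000 ≈ 9.97 doublings, so ≈ 9.97 × 25.00 = 249 years.

≈ 249 years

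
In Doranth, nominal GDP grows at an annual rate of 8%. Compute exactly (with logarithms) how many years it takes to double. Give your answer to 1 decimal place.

9.0 years

t = ln(2) / ln(1 + 0.08) = 0.6931 / 0.076961 ≈ 9.01.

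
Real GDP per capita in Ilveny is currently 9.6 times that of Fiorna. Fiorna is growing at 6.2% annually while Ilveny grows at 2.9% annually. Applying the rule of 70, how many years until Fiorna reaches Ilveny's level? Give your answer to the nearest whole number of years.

What matters is the difference: 3.3 pp.
Rule of 70 on the gap: the ratio halves every 70/3.3 ≈ 21.21 years.
A 9.6 times gap takes log₂(9.6) ≈ 3.26 halvings to close: 3.26 × 21.21 ≈ 69 years.

approximately 69 years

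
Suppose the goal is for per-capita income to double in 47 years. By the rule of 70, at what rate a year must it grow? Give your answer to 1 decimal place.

70 / 47 ≈ 1.49, so about 1.5% a year.

roughly 1.5%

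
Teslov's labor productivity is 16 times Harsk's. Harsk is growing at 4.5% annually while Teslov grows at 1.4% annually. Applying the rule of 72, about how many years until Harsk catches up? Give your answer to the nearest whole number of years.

roughly 93 years

The growth-rate gap is 4.5% − 1.4% = 3.1 percentage points.
So the ratio between them halves every 72/3.1 ≈ 23.23 years.
A 16 times gap closes after 4 halvings: 4 × 23.23 ≈ 93 years.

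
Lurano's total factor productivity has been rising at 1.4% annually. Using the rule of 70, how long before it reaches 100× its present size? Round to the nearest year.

roughly 332 years

At 1.4% it doubles every 70/1.4 ≈ 50.00 years.
Reaching 100× takes log₂(100) ≈ 6.64 doublings.
6.64 × 50.00 ≈ 332 years.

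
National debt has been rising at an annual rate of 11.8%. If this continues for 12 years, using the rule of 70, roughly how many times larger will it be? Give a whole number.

Doubling time ≈ 70/11.8 = 5.93 years.
12/5.93 ≈ 2 doublings, so about 2^2 = 4×.

about 4 times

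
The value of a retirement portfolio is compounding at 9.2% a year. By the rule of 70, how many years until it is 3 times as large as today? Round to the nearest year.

Doubling time ≈ 70/9.2 = 7.61 years.
Reaching 3× takes log₂(3) ≈ 1.58 doublings.
1.58 × 7.61 ≈ 12 years.

approximately 12 years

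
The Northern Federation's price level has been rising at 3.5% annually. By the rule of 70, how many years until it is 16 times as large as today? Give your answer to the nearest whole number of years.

One doubling takes 70/3.5 = 20.00 years.
16× is 4 doublings, so 4 × 20.00 ≈ 80 years.

about 80 years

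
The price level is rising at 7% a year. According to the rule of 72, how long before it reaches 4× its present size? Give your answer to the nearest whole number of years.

At 7% it doubles every 72/7 ≈ 10.29 years.
4 = 2^2, so 2 doublings → 21 years.

≈ 21 years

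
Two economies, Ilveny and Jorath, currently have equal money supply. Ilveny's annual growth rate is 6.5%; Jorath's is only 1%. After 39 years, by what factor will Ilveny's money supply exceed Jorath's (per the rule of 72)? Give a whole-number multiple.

Rate gap = 6.5% − 1% = 5.5 points.
The ratio doubles every 72/5.5 ≈ 13.09 years.
39/13.09 ≈ 2.98 doublings → ratio ≈ 2^2.98 ≈ 8.

about 8 times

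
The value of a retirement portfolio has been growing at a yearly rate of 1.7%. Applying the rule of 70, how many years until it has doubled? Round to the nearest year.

Doubling time ≈ 70 / 1.7 = 41.18 years.

approximately 41 years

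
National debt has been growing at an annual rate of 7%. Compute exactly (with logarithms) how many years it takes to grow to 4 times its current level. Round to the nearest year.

t = ln(4) / ln(1 + 0.07) = 1.3863 / 0.067659 ≈ 20.49.
≈ 20 years.

20 years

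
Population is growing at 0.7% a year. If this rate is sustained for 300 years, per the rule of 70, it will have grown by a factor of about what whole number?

about 8 times

Doubling time ≈ 70/0.7 = 100.00 years.
300/100.00 ≈ 3 doublings, so about 2^3 = 8×.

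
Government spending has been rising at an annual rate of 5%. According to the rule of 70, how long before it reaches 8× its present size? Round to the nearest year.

around 42 years

Doubling time ≈ 70/5 = 14.00 years.
Getting to 8× needs 3 doublings: 3 × 14.00 ≈ 42 years.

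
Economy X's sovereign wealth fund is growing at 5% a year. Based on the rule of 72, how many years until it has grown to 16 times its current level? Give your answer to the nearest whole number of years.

Doubling time ≈ 72/5 = 14.40 years.
Getting to 16× needs 4 doublings: 4 × 14.40 ≈ 58 years.

about 58 years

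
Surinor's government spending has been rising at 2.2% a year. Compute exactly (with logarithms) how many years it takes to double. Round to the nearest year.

t = ln(2) / ln(1 + 0.022) = 0.6931 / 0.021761 ≈ 31.85.
≈ 32 years.

32 years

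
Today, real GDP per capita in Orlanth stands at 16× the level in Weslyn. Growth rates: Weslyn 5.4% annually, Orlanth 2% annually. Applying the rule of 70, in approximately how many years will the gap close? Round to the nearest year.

≈ 82 years

The growth-rate gap is 5.4% − 2% = 3.4 percentage points.
So the ratio between them halves every 70/3.4 ≈ 20.59 years.
A 16× gap closes after 4 halvings: 4 × 20.59 ≈ 82 years.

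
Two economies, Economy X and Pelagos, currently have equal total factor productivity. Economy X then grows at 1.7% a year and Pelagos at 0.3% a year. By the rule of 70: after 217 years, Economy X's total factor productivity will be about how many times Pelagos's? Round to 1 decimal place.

≈ 20.3 times

Rate gap = 1.7% − 0.3% = 1.4 points.
The ratio doubles every 70/1.4 ≈ 50.00 years.
217/50.00 ≈ 4.34 doublings → ratio ≈ 2^4.34 ≈ 20.3.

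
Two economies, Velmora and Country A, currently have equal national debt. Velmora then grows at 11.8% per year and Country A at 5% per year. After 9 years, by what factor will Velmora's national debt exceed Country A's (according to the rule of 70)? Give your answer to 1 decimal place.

Only the 6.8-point difference matters.
70/6.8 ≈ 10.29 years per doubling of the ratio; 9 years gives 0.87 doublings, so ≈ 1.8×.

around 1.8 times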